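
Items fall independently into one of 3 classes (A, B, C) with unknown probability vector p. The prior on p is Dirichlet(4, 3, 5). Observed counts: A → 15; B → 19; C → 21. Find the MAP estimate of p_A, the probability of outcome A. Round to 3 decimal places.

MAP estimate of p_A = 0.281

The posterior is Dirichlet(αᵢ + nᵢ) = Dirichlet(19, 22, 26).
For a Dirichlet(a₁,…,a_K) with all aᵢ > 1, the mode has j-th component (aⱼ − 1)/(Σaᵢ − K).
Here Σaᵢ = 67 and K = 3, so p_A = (19 − 1)/(67 − 3) = 18/64 ≈ 0.281.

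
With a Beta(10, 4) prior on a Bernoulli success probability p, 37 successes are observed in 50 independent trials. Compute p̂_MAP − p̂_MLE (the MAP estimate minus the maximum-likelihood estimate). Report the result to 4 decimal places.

MAP − MLE = 0.0019

Posterior is Beta(47, 17); MAP = (47−1)/(64−2) = 46/62 ≈ 0.74194.
MLE ignores the prior: p̂_MLE = k/n = 37/50 ≈ 0.74000.
Difference = 46/62 − 37/50 = 3/1550 ≈ 0.0019.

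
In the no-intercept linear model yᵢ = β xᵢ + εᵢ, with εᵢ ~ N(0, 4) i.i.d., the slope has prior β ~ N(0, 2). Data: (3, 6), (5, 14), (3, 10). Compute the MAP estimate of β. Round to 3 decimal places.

β̂_MAP = 2.622

log p(β | y) = −Σ(yᵢ − βxᵢ)²/(2·4) − β²/(2·2) + const.
Setting the derivative to zero: Σxᵢ(yᵢ − βxᵢ)/4 − β/2 = 0, so β = Σxᵢyᵢ / (Σxᵢ² + σ²/τ²).
Σxᵢyᵢ = 3·6 + 5·14 + 3·10 = 118; Σxᵢ² = 43; σ²/τ² = 2.
β̂_MAP = 118 / (43 + 2) = 118/45 ≈ 2.622.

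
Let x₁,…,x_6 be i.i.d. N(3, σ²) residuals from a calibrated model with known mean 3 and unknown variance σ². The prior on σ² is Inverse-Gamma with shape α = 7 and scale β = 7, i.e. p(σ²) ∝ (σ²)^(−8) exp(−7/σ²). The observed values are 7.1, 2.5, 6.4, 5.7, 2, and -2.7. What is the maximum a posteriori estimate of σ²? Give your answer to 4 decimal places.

Sum of squared deviations about the known mean: SS = (7.1−3)² + (2.5−3)² + (6.4−3)² + (5.7−3)² + (2−3)² + (-2.7−3)² = 69.4.
The Normal likelihood contributes (σ²)^(−n/2) exp(−SS/(2σ²)), so the posterior is Inverse-Gamma(α + n/2, β + SS/2) = Inverse-Gamma(10, 41.7).
The mode of Inverse-Gamma(a, b) is b/(a+1) = 41.7/11 ≈ 3.7909.

σ̂²_MAP = 3.7909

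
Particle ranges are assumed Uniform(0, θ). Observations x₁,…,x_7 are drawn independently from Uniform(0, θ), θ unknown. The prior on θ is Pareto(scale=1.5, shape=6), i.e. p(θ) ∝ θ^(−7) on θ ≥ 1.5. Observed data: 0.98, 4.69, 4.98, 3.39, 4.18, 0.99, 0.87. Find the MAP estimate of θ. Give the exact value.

θ̂_MAP = 4.98

The Uniform(0, θ) likelihood is θ^(−n) for θ ≥ max(xᵢ), zero otherwise. Here max(xᵢ) = 4.98.
Posterior ∝ θ^(−7) · θ^(−7) = θ^(−14) on θ ≥ max(1.5, 4.98) = 4.98.
This density is strictly decreasing in θ, so the posterior mode lies at the lower boundary of the support.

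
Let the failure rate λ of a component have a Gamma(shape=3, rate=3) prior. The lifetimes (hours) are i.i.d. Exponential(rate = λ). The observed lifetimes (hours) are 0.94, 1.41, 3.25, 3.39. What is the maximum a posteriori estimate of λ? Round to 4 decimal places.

The Exponential(rate=λ) likelihood is ∝ λ^n e^(−λΣtᵢ). Here n = 4 and Σtᵢ = 0.94 + 1.41 + 3.25 + 3.39 = 8.99.
Posterior ∝ λ^2e^(−3λ) · λ^4e^(−8.99λ) = λ^6e^(−11.99λ), i.e. Gamma(7, 11.99).
Mode = (a−1)/b = 6/11.99 ≈ 0.5004.

λ̂_MAP = 0.5004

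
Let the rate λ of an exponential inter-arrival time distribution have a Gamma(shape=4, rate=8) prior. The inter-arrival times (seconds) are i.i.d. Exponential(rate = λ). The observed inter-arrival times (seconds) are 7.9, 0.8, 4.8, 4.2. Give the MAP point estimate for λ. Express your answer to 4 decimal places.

λ̂_MAP = 0.2724

The Exponential(rate=λ) likelihood is ∝ λ^n e^(−λΣtᵢ). Here n = 4 and Σtᵢ = 7.9 + 0.8 + 4.8 + 4.2 = 17.7.
Posterior ∝ λ^3e^(−8λ) · λ^4e^(−17.7λ) = λ^7e^(−25.7λ), i.e. Gamma(8, 25.7).
Mode = (a−1)/b = 7/25.7 ≈ 0.2724.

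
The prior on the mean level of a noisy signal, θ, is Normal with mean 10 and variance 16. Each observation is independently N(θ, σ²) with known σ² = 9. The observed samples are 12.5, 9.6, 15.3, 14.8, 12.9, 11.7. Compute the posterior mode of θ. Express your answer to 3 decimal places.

θ̂_MAP = 12.560

n = 6; x̄ = (12.5 + 9.6 + 15.3 + 14.8 + 12.9 + 11.7)/6 = 76.8/6 = 12.8.
For a Normal prior and Normal likelihood with known variance, the posterior is Normal; its mode equals its mean, the precision-weighted average.
Prior precision 1/σ₀² = 1/16 = 0.0625; data precision n/σ² = 6/9 = 2/3.
θ̂ = (0.0625·10 + (2/3)·12.8) / (0.0625 + 2/3) = (1099/120)/(35/48) = 12.560.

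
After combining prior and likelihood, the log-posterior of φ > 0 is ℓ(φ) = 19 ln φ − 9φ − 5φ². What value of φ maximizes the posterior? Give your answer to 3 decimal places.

ℓ'(φ) = 19/φ − 9 − 10φ. Setting this to zero and multiplying by φ: 10φ² + 9φ − 19 = 0.
φ = (−9 + √(9² + 4·10·19)) / (2·10) = (−9 + √841) / 20 = (−9 + 29)/20 = 1.
ℓ''(φ) = −19/φ² − 10 < 0, confirming a maximum.

φ̂_MAP = 1.000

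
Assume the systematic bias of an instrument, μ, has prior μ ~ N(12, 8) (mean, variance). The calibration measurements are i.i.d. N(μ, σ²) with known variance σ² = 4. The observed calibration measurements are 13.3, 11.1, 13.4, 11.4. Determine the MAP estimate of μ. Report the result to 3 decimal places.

μ̂_MAP = 12.267

n = 4; x̄ = (13.3 + 11.1 + 13.4 + 11.4)/4 = 49.2/4 = 12.3.
For a Normal prior and Normal likelihood with known variance, the posterior is Normal; its mode equals its mean, the precision-weighted average.
Prior precision 1/σ₀² = 1/8 = 0.125; data precision n/σ² = 4/4 = 1.
μ̂ = (0.125·12 + 1·12.3) / (0.125 + 1) = 13.8/1.125 = 184/15 ≈ 12.267.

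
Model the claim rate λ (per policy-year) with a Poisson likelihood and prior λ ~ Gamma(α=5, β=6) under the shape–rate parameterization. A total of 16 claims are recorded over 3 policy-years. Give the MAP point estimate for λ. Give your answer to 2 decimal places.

Σxᵢ = 16, n = 3.
Posterior ∝ λ^4e^(−6λ) · λ^16e^(−3λ) = λ^20e^(−9λ), i.e. Gamma(shape=21, rate=9).
The mode of a Gamma(a, b) with a ≥ 1 (shape–rate) is (a−1)/b = 20/9 ≈ 2.22.

λ̂_MAP = 2.22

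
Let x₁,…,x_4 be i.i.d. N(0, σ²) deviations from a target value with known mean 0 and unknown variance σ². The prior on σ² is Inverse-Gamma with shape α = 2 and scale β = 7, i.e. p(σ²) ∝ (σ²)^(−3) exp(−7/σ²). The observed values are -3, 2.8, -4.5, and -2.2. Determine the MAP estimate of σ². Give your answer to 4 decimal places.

σ̂²_MAP = 5.5930

Sum of squared deviations about the known mean: SS = (-3−0)² + (2.8−0)² + (-4.5−0)² + (-2.2−0)² = 41.93.
The Normal likelihood contributes (σ²)^(−n/2) exp(−SS/(2σ²)), so the posterior is Inverse-Gamma(α + n/2, β + SS/2) = Inverse-Gamma(4, 27.965).
The mode of Inverse-Gamma(a, b) is b/(a+1) = 27.965/5 ≈ 5.5930.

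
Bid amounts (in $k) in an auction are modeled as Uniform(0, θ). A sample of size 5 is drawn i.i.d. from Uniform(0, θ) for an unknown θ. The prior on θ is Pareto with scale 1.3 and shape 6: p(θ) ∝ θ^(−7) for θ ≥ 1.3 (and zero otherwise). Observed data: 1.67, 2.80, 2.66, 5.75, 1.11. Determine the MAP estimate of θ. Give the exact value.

The Uniform(0, θ) likelihood is θ^(−n) for θ ≥ max(xᵢ), zero otherwise. Here max(xᵢ) = 5.75.
Posterior ∝ θ^(−7) · θ^(−5) = θ^(−12) on θ ≥ max(1.3, 5.75) = 5.75.
This density is strictly decreasing in θ, so the posterior mode lies at the lower boundary of the support.

θ̂_MAP = 5.75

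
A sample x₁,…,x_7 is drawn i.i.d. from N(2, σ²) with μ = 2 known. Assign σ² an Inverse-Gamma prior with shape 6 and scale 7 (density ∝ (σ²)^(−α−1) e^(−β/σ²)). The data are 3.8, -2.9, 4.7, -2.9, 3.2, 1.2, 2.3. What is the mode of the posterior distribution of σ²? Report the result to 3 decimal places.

Sum of squared deviations about the known mean: SS = (3.8−2)² + (-2.9−2)² + (4.7−2)² + (-2.9−2)² + (3.2−2)² + (1.2−2)² + (2.3−2)² = 60.72.
The Normal likelihood contributes (σ²)^(−n/2) exp(−SS/(2σ²)), so the posterior is Inverse-Gamma(α + n/2, β + SS/2) = Inverse-Gamma(9.5, 37.36).
The mode of Inverse-Gamma(a, b) is b/(a+1) = 37.36/10.5 ≈ 3.558.

σ̂²_MAP = 3.558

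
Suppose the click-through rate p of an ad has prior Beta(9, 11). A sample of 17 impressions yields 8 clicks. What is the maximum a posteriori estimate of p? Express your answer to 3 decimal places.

p̂_MAP = 0.457

Prior: Beta(9, 11).
Data: 8 successes in 17 trials. The binomial likelihood contributes p^8(1−p)^9, so the posterior is Beta(9+8, 11+9) = Beta(17, 20).
For Beta(a, b) with a, b > 1 the mode is (a−1)/(a+b−2) = 16/35 ≈ 0.457.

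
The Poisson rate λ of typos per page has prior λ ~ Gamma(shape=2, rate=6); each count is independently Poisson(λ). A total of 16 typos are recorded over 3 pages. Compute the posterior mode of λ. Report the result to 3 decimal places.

Σxᵢ = 16, n = 3.
Posterior ∝ λe^(−6λ) · λ^16e^(−3λ) = λ^17e^(−9λ), i.e. Gamma(shape=18, rate=9).
The mode of a Gamma(a, b) with a ≥ 1 (shape–rate) is (a−1)/b = 17/9 ≈ 1.889.

λ̂_MAP = 1.889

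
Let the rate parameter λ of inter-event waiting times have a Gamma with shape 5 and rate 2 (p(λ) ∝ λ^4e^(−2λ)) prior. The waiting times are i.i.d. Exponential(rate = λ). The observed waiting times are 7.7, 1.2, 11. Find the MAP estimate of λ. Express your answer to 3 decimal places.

The Exponential(rate=λ) likelihood is ∝ λ^n e^(−λΣtᵢ). Here n = 3 and Σtᵢ = 7.7 + 1.2 + 11 = 19.9.
Posterior ∝ λ^4e^(−2λ) · λ^3e^(−19.9λ) = λ^7e^(−21.9λ), i.e. Gamma(8, 21.9).
Mode = (a−1)/b = 7/21.9 ≈ 0.320.

λ̂_MAP = 0.320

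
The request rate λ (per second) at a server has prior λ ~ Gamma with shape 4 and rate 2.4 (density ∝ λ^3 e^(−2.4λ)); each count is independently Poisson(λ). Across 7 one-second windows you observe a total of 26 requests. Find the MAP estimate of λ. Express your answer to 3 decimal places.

Σxᵢ = 26, n = 7.
Posterior ∝ λ^3e^(−2.4λ) · λ^26e^(−7λ) = λ^29e^(−9.4λ), i.e. Gamma(shape=30, rate=9.4).
The mode of a Gamma(a, b) with a ≥ 1 (shape–rate) is (a−1)/b = 29/9.4 ≈ 3.085.

λ̂_MAP = 3.085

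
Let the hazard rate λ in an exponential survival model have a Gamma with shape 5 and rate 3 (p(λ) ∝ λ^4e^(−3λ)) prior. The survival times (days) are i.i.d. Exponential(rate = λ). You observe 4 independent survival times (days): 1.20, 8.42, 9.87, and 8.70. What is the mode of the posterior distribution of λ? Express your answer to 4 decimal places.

The Exponential(rate=λ) likelihood is ∝ λ^n e^(−λΣtᵢ). Here n = 4 and Σtᵢ = 1.20 + 8.42 + 9.87 + 8.70 = 28.19.
Posterior ∝ λ^4e^(−3λ) · λ^4e^(−28.19λ) = λ^8e^(−31.19λ), i.e. Gamma(9, 31.19).
Mode = (a−1)/b = 8/31.19 ≈ 0.2565.

λ̂_MAP = 0.2565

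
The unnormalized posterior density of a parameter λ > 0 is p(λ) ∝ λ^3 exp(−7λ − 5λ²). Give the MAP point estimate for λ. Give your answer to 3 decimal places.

ℓ'(λ) = 3/λ − 7 − 10λ. Setting this to zero and multiplying by λ: 10λ² + 7λ − 3 = 0.
λ = (−7 + √(7² + 4·10·3)) / (2·10) = (−7 + √169) / 20 = (−7 + 13)/20 = 3/10.
ℓ''(λ) = −3/λ² − 10 < 0, confirming a maximum.

λ̂_MAP = 0.300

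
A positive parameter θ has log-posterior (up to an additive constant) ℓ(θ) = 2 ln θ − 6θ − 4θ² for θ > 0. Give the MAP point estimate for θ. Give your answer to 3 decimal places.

ℓ'(θ) = 2/θ − 6 − 8θ. Setting this to zero and multiplying by θ: 8θ² + 6θ − 2 = 0.
θ = (−6 + √(6² + 4·8·2)) / (2·8) = (−6 + √100) / 16 = (−6 + 10)/16 = 1/4.
ℓ''(θ) = −2/θ² − 8 < 0, confirming a maximum.

θ̂_MAP = 0.250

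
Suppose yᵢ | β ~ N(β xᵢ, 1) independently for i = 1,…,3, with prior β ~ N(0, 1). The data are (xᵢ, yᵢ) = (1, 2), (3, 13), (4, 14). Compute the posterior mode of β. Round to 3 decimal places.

log p(β | y) = −Σ(yᵢ − βxᵢ)²/(2·1) − β²/(2·1) + const.
Setting the derivative to zero: Σxᵢ(yᵢ − βxᵢ)/1 − β/1 = 0, so β = Σxᵢyᵢ / (Σxᵢ² + σ²/τ²).
Σxᵢyᵢ = 1·2 + 3·13 + 4·14 = 97; Σxᵢ² = 26; σ²/τ² = 1.
β̂_MAP = 97 / (26 + 1) = 97/27 ≈ 3.593.

β̂_MAP = 3.593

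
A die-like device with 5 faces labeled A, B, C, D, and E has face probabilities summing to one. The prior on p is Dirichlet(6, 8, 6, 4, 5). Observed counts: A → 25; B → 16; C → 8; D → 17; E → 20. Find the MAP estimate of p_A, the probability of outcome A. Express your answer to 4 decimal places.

The posterior is Dirichlet(αᵢ + nᵢ) = Dirichlet(31, 24, 14, 21, 25).
For a Dirichlet(a₁,…,a_K) with all aᵢ > 1, the mode has j-th component (aⱼ − 1)/(Σaᵢ − K).
Here Σaᵢ = 115 and K = 5, so p_A = (31 − 1)/(115 − 5) = 30/110 ≈ 0.2727.

MAP estimate of p_A = 0.2727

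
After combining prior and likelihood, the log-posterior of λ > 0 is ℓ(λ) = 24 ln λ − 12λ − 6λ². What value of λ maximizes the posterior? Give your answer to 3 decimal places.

ℓ'(λ) = 24/λ − 12 − 12λ. Setting this to zero and multiplying by λ: 12λ² + 12λ − 24 = 0.
λ = (−12 + √(12² + 4·12·24)) / (2·12) = (−12 + √1296) / 24 = (−12 + 36)/24 = 1.
ℓ''(λ) = −24/λ² − 12 < 0, confirming a maximum.

λ̂_MAP = 1.000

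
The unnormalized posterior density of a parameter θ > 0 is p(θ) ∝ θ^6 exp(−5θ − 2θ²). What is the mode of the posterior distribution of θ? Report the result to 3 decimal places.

ℓ'(θ) = 6/θ − 5 − 4θ. Setting this to zero and multiplying by θ: 4θ² + 5θ − 6 = 0.
θ = (−5 + √(5² + 4·4·6)) / (2·4) = (−5 + √121) / 8 = (−5 + 11)/8 = 3/4.
ℓ''(θ) = −6/θ² − 4 < 0, confirming a maximum.

θ̂_MAP = 0.750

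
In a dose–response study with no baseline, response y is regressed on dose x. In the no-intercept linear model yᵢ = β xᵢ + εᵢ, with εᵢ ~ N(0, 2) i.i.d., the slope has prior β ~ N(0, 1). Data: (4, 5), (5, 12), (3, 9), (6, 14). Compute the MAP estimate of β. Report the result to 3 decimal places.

log p(β | y) = −Σ(yᵢ − βxᵢ)²/(2·2) − β²/(2·1) + const.
Setting the derivative to zero: Σxᵢ(yᵢ − βxᵢ)/2 − β/1 = 0, so β = Σxᵢyᵢ / (Σxᵢ² + σ²/τ²).
Σxᵢyᵢ = 4·5 + 5·12 + 3·9 + 6·14 = 191; Σxᵢ² = 86; σ²/τ² = 2.
β̂_MAP = 191 / (86 + 2) = 191/88 ≈ 2.170.

β̂_MAP = 2.170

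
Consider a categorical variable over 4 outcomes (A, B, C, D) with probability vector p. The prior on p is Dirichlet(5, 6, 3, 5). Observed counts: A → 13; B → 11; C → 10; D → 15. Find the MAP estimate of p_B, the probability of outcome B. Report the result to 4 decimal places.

The posterior is Dirichlet(αᵢ + nᵢ) = Dirichlet(18, 17, 13, 20).
For a Dirichlet(a₁,…,a_K) with all aᵢ > 1, the mode has j-th component (aⱼ − 1)/(Σaᵢ − K).
Here Σaᵢ = 68 and K = 4, so p_B = (17 − 1)/(68 − 4) = 16/64 ≈ 0.2500.

MAP estimate of p_B = 0.2500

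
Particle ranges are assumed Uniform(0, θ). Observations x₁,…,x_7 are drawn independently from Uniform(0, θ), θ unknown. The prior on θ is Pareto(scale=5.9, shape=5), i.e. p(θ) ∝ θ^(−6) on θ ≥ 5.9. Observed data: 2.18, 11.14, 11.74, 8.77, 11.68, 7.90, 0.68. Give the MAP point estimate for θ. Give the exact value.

The Uniform(0, θ) likelihood is θ^(−n) for θ ≥ max(xᵢ), zero otherwise. Here max(xᵢ) = 11.74.
Posterior ∝ θ^(−6) · θ^(−7) = θ^(−13) on θ ≥ max(5.9, 11.74) = 11.74.
This density is strictly decreasing in θ, so the posterior mode lies at the lower boundary of the support.

θ̂_MAP = 11.74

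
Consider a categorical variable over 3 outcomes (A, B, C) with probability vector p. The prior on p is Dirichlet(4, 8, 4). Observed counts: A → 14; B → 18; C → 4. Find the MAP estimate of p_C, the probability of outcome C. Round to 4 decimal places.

The posterior is Dirichlet(αᵢ + nᵢ) = Dirichlet(18, 26, 8).
For a Dirichlet(a₁,…,a_K) with all aᵢ > 1, the mode has j-th component (aⱼ − 1)/(Σaᵢ − K).
Here Σaᵢ = 52 and K = 3, so p_C = (8 − 1)/(52 − 3) = 7/49 ≈ 0.1429.

MAP estimate of p_C = 0.1429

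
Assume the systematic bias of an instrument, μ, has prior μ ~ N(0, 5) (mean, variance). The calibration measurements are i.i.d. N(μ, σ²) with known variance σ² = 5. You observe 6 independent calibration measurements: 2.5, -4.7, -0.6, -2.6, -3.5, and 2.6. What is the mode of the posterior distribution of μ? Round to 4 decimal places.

μ̂_MAP = -0.9000

n = 6; x̄ = (2.5 + (-4.7) + (-0.6) + (-2.6) + (-3.5) + 2.6)/6 = -6.3/6 = -1.05.
For a Normal prior and Normal likelihood with known variance, the posterior is Normal; its mode equals its mean, the precision-weighted average.
Prior precision 1/σ₀² = 1/5 = 0.2; data precision n/σ² = 6/5 = 1.2.
μ̂ = (0.2·0 + 1.2·(-1.05)) / (0.2 + 1.2) = (-1.26)/1.4 = -0.9000.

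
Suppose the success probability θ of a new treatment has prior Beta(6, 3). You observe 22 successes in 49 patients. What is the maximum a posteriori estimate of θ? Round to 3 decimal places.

Prior: Beta(6, 3).
Data: 22 successes in 49 trials. The binomial likelihood contributes θ^22(1−θ)^27, so the posterior is Beta(6+22, 3+27) = Beta(28, 30).
For Beta(a, b) with a, b > 1 the mode is (a−1)/(a+b−2) = 27/56 ≈ 0.482.

θ̂_MAP = 0.482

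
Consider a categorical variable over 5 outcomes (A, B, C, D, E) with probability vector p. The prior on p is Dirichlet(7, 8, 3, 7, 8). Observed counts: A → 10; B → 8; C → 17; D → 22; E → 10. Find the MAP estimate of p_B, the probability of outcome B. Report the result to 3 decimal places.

The posterior is Dirichlet(αᵢ + nᵢ) = Dirichlet(17, 16, 20, 29, 18).
For a Dirichlet(a₁,…,a_K) with all aᵢ > 1, the mode has j-th component (aⱼ − 1)/(Σaᵢ − K).
Here Σaᵢ = 100 and K = 5, so p_B = (16 − 1)/(100 − 5) = 15/95 ≈ 0.158.

MAP estimate of p_B = 0.158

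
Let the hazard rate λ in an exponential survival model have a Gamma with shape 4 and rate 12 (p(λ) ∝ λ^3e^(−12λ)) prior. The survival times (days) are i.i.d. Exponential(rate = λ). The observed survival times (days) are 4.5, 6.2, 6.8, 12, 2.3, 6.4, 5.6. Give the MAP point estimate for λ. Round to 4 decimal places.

The Exponential(rate=λ) likelihood is ∝ λ^n e^(−λΣtᵢ). Here n = 7 and Σtᵢ = 4.5 + 6.2 + 6.8 + 12 + 2.3 + 6.4 + 5.6 = 43.8.
Posterior ∝ λ^3e^(−12λ) · λ^7e^(−43.8λ) = λ^10e^(−55.8λ), i.e. Gamma(11, 55.8).
Mode = (a−1)/b = 10/55.8 ≈ 0.1792.

λ̂_MAP = 0.1792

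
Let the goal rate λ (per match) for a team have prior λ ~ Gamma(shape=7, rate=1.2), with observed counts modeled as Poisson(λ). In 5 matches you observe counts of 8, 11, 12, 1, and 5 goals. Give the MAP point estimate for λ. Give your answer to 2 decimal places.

Σxᵢ = 8+11+12+1+5 = 37, with n = 5.
Posterior ∝ λ^6e^(−1.2λ) · λ^37e^(−5λ) = λ^43e^(−6.2λ), i.e. Gamma(shape=44, rate=6.2).
The mode of a Gamma(a, b) with a ≥ 1 (shape–rate) is (a−1)/b = 43/6.2 ≈ 6.94.

λ̂_MAP = 6.94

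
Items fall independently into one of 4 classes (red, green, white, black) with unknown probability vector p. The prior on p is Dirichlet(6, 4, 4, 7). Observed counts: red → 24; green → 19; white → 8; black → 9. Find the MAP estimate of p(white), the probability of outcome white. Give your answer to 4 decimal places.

MAP estimate of p(white) = 0.1429

The posterior is Dirichlet(αᵢ + nᵢ) = Dirichlet(30, 23, 12, 16).
For a Dirichlet(a₁,…,a_K) with all aᵢ > 1, the mode has j-th component (aⱼ − 1)/(Σaᵢ − K).
Here Σaᵢ = 81 and K = 4, so p(white) = (12 − 1)/(81 − 4) = 11/77 ≈ 0.1429.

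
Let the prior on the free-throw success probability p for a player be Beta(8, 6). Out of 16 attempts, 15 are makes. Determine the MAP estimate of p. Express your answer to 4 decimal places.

p̂_MAP = 0.7857

Prior: Beta(8, 6).
Data: 15 successes in 16 trials. The binomial likelihood contributes p^15(1−p)^1, so the posterior is Beta(8+15, 6+1) = Beta(23, 7).
For Beta(a, b) with a, b > 1 the mode is (a−1)/(a+b−2) = 22/28 ≈ 0.7857.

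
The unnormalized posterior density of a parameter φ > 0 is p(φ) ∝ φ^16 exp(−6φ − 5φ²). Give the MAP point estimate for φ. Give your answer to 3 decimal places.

φ̂_MAP = 1.000

ℓ'(φ) = 16/φ − 6 − 10φ. Setting this to zero and multiplying by φ: 10φ² + 6φ − 16 = 0.
φ = (−6 + √(6² + 4·10·16)) / (2·10) = (−6 + √676) / 20 = (−6 + 26)/20 = 1.
ℓ''(φ) = −16/φ² − 10 < 0, confirming a maximum.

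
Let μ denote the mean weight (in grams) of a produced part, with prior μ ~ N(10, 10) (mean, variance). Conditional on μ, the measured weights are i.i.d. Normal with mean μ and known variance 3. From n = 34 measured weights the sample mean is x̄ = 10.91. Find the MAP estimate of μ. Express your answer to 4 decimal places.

μ̂_MAP = 10.9020

n = 34, x̄ = 10.91.
For a Normal prior and Normal likelihood with known variance, the posterior is Normal; its mode equals its mean, the precision-weighted average.
Prior precision 1/σ₀² = 1/10 = 0.1; data precision n/σ² = 34/3.
μ̂ = (0.1·10 + (34/3)·10.91) / (0.1 + 34/3) = (18697/150)/(343/30) = 2671/245 ≈ 10.9020.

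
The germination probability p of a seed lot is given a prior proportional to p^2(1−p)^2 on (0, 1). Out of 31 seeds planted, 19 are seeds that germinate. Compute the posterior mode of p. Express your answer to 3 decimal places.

p̂_MAP = 0.600

The prior density ∝ p^2(1−p)^2 is the kernel of Beta(3, 3).
Data: 19 successes in 31 trials. The binomial likelihood contributes p^19(1−p)^12, so the posterior is Beta(3+19, 3+12) = Beta(22, 15).
For Beta(a, b) with a, b > 1 the mode is (a−1)/(a+b−2) = 21/35 ≈ 0.600.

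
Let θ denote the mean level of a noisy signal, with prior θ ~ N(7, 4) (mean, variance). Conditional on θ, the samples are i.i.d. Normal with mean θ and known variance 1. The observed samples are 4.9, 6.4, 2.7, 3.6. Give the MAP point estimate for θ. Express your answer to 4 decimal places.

n = 4; x̄ = (4.9 + 6.4 + 2.7 + 3.6)/4 = 17.6/4 = 4.4.
For a Normal prior and Normal likelihood with known variance, the posterior is Normal; its mode equals its mean, the precision-weighted average.
Prior precision 1/σ₀² = 1/4 = 0.25; data precision n/σ² = 4/1 = 4.
θ̂ = (0.25·7 + 4·4.4) / (0.25 + 4) = 19.35/4.25 = 387/85 ≈ 4.5529.

θ̂_MAP = 4.5529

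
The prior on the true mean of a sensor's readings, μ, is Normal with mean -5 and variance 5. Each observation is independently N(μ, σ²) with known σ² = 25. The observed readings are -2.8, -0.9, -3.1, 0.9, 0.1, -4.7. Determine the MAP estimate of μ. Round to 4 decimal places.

n = 6; x̄ = ((-2.8) + (-0.9) + (-3.1) + 0.9 + 0.1 + (-4.7))/6 = -10.5/6 = -1.75.
For a Normal prior and Normal likelihood with known variance, the posterior is Normal; its mode equals its mean, the precision-weighted average.
Prior precision 1/σ₀² = 1/5 = 0.2; data precision n/σ² = 6/25 = 0.24.
μ̂ = (0.2·(-5) + 0.24·(-1.75)) / (0.2 + 0.24) = (-1.42)/0.44 = -71/22 ≈ -3.2273.

μ̂_MAP = -3.2273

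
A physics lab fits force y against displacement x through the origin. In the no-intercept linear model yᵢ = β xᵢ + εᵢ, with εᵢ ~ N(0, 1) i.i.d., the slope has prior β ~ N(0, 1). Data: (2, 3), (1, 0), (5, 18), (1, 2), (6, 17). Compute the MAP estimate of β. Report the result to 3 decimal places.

log p(β | y) = −Σ(yᵢ − βxᵢ)²/(2·1) − β²/(2·1) + const.
Setting the derivative to zero: Σxᵢ(yᵢ − βxᵢ)/1 − β/1 = 0, so β = Σxᵢyᵢ / (Σxᵢ² + σ²/τ²).
Σxᵢyᵢ = 2·3 + 1·0 + 5·18 + 1·2 + 6·17 = 200; Σxᵢ² = 67; σ²/τ² = 1.
β̂_MAP = 200 / (67 + 1) = 200/68 ≈ 2.941.

β̂_MAP = 2.941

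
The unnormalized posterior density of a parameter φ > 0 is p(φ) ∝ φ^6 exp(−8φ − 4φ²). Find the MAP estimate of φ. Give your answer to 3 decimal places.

φ̂_MAP = 0.500

ℓ'(φ) = 6/φ − 8 − 8φ. Setting this to zero and multiplying by φ: 8φ² + 8φ − 6 = 0.
φ = (−8 + √(8² + 4·8·6)) / (2·8) = (−8 + √256) / 16 = (−8 + 16)/16 = 1/2.
ℓ''(φ) = −6/φ² − 8 < 0, confirming a maximum.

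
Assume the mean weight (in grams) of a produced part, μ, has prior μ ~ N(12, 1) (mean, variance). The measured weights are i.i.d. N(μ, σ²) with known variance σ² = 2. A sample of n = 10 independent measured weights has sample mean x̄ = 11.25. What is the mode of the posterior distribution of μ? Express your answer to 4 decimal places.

n = 10, x̄ = 11.25.
For a Normal prior and Normal likelihood with known variance, the posterior is Normal; its mode equals its mean, the precision-weighted average.
Prior precision 1/σ₀² = 1/1 = 1; data precision n/σ² = 10/2 = 5.
μ̂ = (1·12 + 5·11.25) / (1 + 5) = 68.25/6 = 11.3750.

μ̂_MAP = 11.3750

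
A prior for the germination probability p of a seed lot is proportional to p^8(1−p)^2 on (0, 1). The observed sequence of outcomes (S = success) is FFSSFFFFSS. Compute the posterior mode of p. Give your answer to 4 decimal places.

p̂_MAP = 0.6000

The prior density ∝ p^8(1−p)^2 is the kernel of Beta(9, 3).
Data: 4 successes in 10 trials (from the sequence). The binomial likelihood contributes p^4(1−p)^6, so the posterior is Beta(9+4, 3+6) = Beta(13, 9).
For Beta(a, b) with a, b > 1 the mode is (a−1)/(a+b−2) = 12/20 ≈ 0.6000.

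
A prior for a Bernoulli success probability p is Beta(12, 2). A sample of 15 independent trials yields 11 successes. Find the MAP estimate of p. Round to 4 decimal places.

Prior: Beta(12, 2).
Data: 11 successes in 15 trials. The binomial likelihood contributes p^11(1−p)^4, so the posterior is Beta(12+11, 2+4) = Beta(23, 6).
For Beta(a, b) with a, b > 1 the mode is (a−1)/(a+b−2) = 22/27 ≈ 0.8148.

p̂_MAP = 0.8148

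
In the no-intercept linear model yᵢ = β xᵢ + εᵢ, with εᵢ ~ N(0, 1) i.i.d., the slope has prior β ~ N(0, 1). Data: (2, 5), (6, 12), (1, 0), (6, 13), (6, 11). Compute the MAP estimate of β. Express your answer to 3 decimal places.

log p(β | y) = −Σ(yᵢ − βxᵢ)²/(2·1) − β²/(2·1) + const.
Setting the derivative to zero: Σxᵢ(yᵢ − βxᵢ)/1 − β/1 = 0, so β = Σxᵢyᵢ / (Σxᵢ² + σ²/τ²).
Σxᵢyᵢ = 2·5 + 6·12 + 1·0 + 6·13 + 6·11 = 226; Σxᵢ² = 113; σ²/τ² = 1.
β̂_MAP = 226 / (113 + 1) = 226/114 ≈ 1.982.

β̂_MAP = 1.982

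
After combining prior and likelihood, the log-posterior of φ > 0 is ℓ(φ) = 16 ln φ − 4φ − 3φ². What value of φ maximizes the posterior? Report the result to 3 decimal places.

ℓ'(φ) = 16/φ − 4 − 6φ. Setting this to zero and multiplying by φ: 6φ² + 4φ − 16 = 0.
φ = (−4 + √(4² + 4·6·16)) / (2·6) = (−4 + √400) / 12 = (−4 + 20)/12 = 4/3.
ℓ''(φ) = −16/φ² − 6 < 0, confirming a maximum.

φ̂_MAP = 1.333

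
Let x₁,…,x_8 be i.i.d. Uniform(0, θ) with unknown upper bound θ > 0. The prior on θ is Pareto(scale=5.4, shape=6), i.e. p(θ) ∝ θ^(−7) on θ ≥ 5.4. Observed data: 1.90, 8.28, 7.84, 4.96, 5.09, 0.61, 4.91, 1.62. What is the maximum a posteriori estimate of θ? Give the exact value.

θ̂_MAP = 8.28

The Uniform(0, θ) likelihood is θ^(−n) for θ ≥ max(xᵢ), zero otherwise. Here max(xᵢ) = 8.28.
Posterior ∝ θ^(−7) · θ^(−8) = θ^(−15) on θ ≥ max(5.4, 8.28) = 8.28.
This density is strictly decreasing in θ, so the posterior mode lies at the lower boundary of the support.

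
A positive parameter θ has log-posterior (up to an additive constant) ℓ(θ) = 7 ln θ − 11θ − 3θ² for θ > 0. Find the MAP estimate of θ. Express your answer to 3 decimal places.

θ̂_MAP = 0.500

ℓ'(θ) = 7/θ − 11 − 6θ. Setting this to zero and multiplying by θ: 6θ² + 11θ − 7 = 0.
θ = (−11 + √(11² + 4·6·7)) / (2·6) = (−11 + √289) / 12 = (−11 + 17)/12 = 1/2.
ℓ''(θ) = −7/θ² − 6 < 0, confirming a maximum.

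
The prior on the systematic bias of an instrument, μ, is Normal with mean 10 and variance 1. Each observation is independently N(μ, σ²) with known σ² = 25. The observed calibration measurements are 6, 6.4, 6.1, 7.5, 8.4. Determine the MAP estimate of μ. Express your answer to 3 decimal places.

n = 5; x̄ = (6 + 6.4 + 6.1 + 7.5 + 8.4)/5 = 34.4/5 = 6.88.
For a Normal prior and Normal likelihood with known variance, the posterior is Normal; its mode equals its mean, the precision-weighted average.
Prior precision 1/σ₀² = 1/1 = 1; data precision n/σ² = 5/25 = 0.2.
μ̂ = (1·10 + 0.2·6.88) / (1 + 0.2) = 11.376/1.2 = 9.480.

μ̂_MAP = 9.480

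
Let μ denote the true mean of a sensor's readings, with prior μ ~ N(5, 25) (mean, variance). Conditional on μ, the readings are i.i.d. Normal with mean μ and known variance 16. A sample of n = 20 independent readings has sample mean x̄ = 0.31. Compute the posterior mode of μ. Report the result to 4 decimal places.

n = 20, x̄ = 0.31.
For a Normal prior and Normal likelihood with known variance, the posterior is Normal; its mode equals its mean, the precision-weighted average.
Prior precision 1/σ₀² = 1/25 = 0.04; data precision n/σ² = 20/16 = 1.25.
μ̂ = (0.04·5 + 1.25·0.31) / (0.04 + 1.25) = 0.5875/1.29 = 235/516 ≈ 0.4554.

μ̂_MAP = 0.4554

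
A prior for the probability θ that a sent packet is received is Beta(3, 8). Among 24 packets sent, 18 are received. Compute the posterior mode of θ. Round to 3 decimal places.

θ̂_MAP = 0.606

Prior: Beta(3, 8).
Data: 18 successes in 24 trials. The binomial likelihood contributes θ^18(1−θ)^6, so the posterior is Beta(3+18, 8+6) = Beta(21, 14).
For Beta(a, b) with a, b > 1 the mode is (a−1)/(a+b−2) = 20/33 ≈ 0.606.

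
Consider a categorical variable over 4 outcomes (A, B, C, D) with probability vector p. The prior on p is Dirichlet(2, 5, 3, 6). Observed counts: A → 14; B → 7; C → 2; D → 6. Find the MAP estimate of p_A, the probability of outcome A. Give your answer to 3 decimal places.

The posterior is Dirichlet(αᵢ + nᵢ) = Dirichlet(16, 12, 5, 12).
For a Dirichlet(a₁,…,a_K) with all aᵢ > 1, the mode has j-th component (aⱼ − 1)/(Σaᵢ − K).
Here Σaᵢ = 45 and K = 4, so p_A = (16 − 1)/(45 − 4) = 15/41 ≈ 0.366.

MAP estimate of p_A = 0.366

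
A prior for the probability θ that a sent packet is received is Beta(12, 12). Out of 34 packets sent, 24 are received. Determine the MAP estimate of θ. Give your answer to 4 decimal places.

θ̂_MAP = 0.6250

Prior: Beta(12, 12).
Data: 24 successes in 34 trials. The binomial likelihood contributes θ^24(1−θ)^10, so the posterior is Beta(12+24, 12+10) = Beta(36, 22).
For Beta(a, b) with a, b > 1 the mode is (a−1)/(a+b−2) = 35/56 ≈ 0.6250.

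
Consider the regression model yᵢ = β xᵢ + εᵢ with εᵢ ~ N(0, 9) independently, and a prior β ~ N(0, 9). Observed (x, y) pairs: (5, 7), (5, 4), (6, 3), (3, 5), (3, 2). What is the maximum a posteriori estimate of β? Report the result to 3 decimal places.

β̂_MAP = 0.895

log p(β | y) = −Σ(yᵢ − βxᵢ)²/(2·9) − β²/(2·9) + const.
Setting the derivative to zero: Σxᵢ(yᵢ − βxᵢ)/9 − β/9 = 0, so β = Σxᵢyᵢ / (Σxᵢ² + σ²/τ²).
Σxᵢyᵢ = 5·7 + 5·4 + 6·3 + 3·5 + 3·2 = 94; Σxᵢ² = 104; σ²/τ² = 1.
β̂_MAP = 94 / (104 + 1) = 94/105 ≈ 0.895.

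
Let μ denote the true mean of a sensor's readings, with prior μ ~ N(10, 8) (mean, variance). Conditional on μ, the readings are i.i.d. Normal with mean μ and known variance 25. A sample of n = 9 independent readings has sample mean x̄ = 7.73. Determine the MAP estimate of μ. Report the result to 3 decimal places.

n = 9, x̄ = 7.73.
For a Normal prior and Normal likelihood with known variance, the posterior is Normal; its mode equals its mean, the precision-weighted average.
Prior precision 1/σ₀² = 1/8 = 0.125; data precision n/σ² = 9/25 = 0.36.
μ̂ = (0.125·10 + 0.36·7.73) / (0.125 + 0.36) = 4.0328/0.485 = 20164/2425 ≈ 8.315.

μ̂_MAP = 8.315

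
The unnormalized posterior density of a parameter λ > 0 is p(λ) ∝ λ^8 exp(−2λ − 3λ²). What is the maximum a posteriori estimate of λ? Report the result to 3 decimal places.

ℓ'(λ) = 8/λ − 2 − 6λ. Setting this to zero and multiplying by λ: 6λ² + 2λ − 8 = 0.
λ = (−2 + √(2² + 4·6·8)) / (2·6) = (−2 + √196) / 12 = (−2 + 14)/12 = 1.
ℓ''(λ) = −8/λ² − 6 < 0, confirming a maximum.

λ̂_MAP = 1.000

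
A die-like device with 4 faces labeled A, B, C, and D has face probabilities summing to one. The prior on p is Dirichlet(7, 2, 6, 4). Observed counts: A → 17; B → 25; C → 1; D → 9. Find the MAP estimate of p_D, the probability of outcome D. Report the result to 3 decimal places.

The posterior is Dirichlet(αᵢ + nᵢ) = Dirichlet(24, 27, 7, 13).
For a Dirichlet(a₁,…,a_K) with all aᵢ > 1, the mode has j-th component (aⱼ − 1)/(Σaᵢ − K).
Here Σaᵢ = 71 and K = 4, so p_D = (13 − 1)/(71 − 4) = 12/67 ≈ 0.179.

MAP estimate of p_D = 0.179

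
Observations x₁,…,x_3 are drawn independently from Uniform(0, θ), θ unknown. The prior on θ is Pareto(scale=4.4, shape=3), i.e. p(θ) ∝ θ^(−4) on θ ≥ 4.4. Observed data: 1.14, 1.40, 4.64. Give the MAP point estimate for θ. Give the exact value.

θ̂_MAP = 4.64

The Uniform(0, θ) likelihood is θ^(−n) for θ ≥ max(xᵢ), zero otherwise. Here max(xᵢ) = 4.64.
Posterior ∝ θ^(−4) · θ^(−3) = θ^(−7) on θ ≥ max(4.4, 4.64) = 4.64.
This density is strictly decreasing in θ, so the posterior mode lies at the lower boundary of the support.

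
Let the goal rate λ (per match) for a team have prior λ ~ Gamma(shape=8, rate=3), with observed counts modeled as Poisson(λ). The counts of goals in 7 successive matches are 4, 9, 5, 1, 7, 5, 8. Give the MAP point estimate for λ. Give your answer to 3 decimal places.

Σxᵢ = 4+9+5+1+7+5+8 = 39, with n = 7.
Posterior ∝ λ^7e^(−3λ) · λ^39e^(−7λ) = λ^46e^(−10λ), i.e. Gamma(shape=47, rate=10).
The mode of a Gamma(a, b) with a ≥ 1 (shape–rate) is (a−1)/b = 46/10 ≈ 4.600.

λ̂_MAP = 4.600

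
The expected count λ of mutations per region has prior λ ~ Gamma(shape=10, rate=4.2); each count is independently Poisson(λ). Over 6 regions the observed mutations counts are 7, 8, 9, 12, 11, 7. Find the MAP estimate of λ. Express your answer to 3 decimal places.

Σxᵢ = 7+8+9+12+11+7 = 54, with n = 6.
Posterior ∝ λ^9e^(−4.2λ) · λ^54e^(−6λ) = λ^63e^(−10.2λ), i.e. Gamma(shape=64, rate=10.2).
The mode of a Gamma(a, b) with a ≥ 1 (shape–rate) is (a−1)/b = 63/10.2 ≈ 6.176.

λ̂_MAP = 6.176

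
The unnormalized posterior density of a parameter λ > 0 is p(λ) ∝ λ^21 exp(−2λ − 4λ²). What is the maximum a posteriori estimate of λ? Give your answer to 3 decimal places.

λ̂_MAP = 1.500

ℓ'(λ) = 21/λ − 2 − 8λ. Setting this to zero and multiplying by λ: 8λ² + 2λ − 21 = 0.
λ = (−2 + √(2² + 4·8·21)) / (2·8) = (−2 + √676) / 16 = (−2 + 26)/16 = 3/2.
ℓ''(λ) = −21/λ² − 8 < 0, confirming a maximum.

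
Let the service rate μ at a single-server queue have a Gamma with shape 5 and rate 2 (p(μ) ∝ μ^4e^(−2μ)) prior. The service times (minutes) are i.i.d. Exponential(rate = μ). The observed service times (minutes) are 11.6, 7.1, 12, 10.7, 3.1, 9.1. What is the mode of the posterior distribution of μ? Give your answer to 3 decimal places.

μ̂_MAP = 0.180

The Exponential(rate=μ) likelihood is ∝ μ^n e^(−μΣtᵢ). Here n = 6 and Σtᵢ = 11.6 + 7.1 + 12 + 10.7 + 3.1 + 9.1 = 53.6.
Posterior ∝ μ^4e^(−2μ) · μ^6e^(−53.6μ) = μ^10e^(−55.6μ), i.e. Gamma(11, 55.6).
Mode = (a−1)/b = 10/55.6 ≈ 0.180.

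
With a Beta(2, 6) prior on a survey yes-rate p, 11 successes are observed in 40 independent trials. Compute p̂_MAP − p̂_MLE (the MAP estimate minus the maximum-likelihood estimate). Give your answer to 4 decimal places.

Posterior is Beta(13, 35); MAP = (13−1)/(48−2) = 12/46 ≈ 0.26087.
MLE ignores the prior: p̂_MLE = k/n = 11/40 ≈ 0.27500.
Difference = 12/46 − 11/40 = -13/920 ≈ -0.0141.

MAP − MLE = -0.0141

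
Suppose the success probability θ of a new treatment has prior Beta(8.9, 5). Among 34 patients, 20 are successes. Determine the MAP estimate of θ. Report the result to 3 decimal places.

θ̂_MAP = 0.608

Prior: Beta(8.9, 5).
Data: 20 successes in 34 trials. The binomial likelihood contributes θ^20(1−θ)^14, so the posterior is Beta(8.9+20, 5+14) = Beta(28.9, 19).
For Beta(a, b) with a, b > 1 the mode is (a−1)/(a+b−2) = 27.9/45.9 ≈ 0.608.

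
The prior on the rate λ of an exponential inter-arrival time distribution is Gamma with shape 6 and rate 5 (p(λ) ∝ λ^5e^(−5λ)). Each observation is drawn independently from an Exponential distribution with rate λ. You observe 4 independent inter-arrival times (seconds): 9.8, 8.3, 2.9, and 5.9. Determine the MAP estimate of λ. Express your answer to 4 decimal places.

The Exponential(rate=λ) likelihood is ∝ λ^n e^(−λΣtᵢ). Here n = 4 and Σtᵢ = 9.8 + 8.3 + 2.9 + 5.9 = 26.9.
Posterior ∝ λ^5e^(−5λ) · λ^4e^(−26.9λ) = λ^9e^(−31.9λ), i.e. Gamma(10, 31.9).
Mode = (a−1)/b = 9/31.9 ≈ 0.2821.

λ̂_MAP = 0.2821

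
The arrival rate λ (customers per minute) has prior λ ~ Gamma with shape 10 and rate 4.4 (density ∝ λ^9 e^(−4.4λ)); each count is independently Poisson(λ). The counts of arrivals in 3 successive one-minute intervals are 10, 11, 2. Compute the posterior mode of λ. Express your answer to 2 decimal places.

Σxᵢ = 10+11+2 = 23, with n = 3.
Posterior ∝ λ^9e^(−4.4λ) · λ^23e^(−3λ) = λ^32e^(−7.4λ), i.e. Gamma(shape=33, rate=7.4).
The mode of a Gamma(a, b) with a ≥ 1 (shape–rate) is (a−1)/b = 32/7.4 ≈ 4.32.

λ̂_MAP = 4.32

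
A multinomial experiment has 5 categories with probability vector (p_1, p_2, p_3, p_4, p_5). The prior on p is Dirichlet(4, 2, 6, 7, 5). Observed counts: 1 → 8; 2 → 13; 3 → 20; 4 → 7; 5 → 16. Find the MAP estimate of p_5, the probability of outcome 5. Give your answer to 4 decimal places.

MAP estimate: 0.2410

The posterior is Dirichlet(αᵢ + nᵢ) = Dirichlet(12, 15, 26, 14, 21).
For a Dirichlet(a₁,…,a_K) with all aᵢ > 1, the mode has j-th component (aⱼ − 1)/(Σaᵢ − K).
Here Σaᵢ = 88 and K = 5, so p_5 = (21 − 1)/(88 − 5) = 20/83 ≈ 0.2410.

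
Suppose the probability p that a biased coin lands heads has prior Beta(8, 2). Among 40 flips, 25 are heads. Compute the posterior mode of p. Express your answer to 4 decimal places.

Prior: Beta(8, 2).
Data: 25 successes in 40 trials. The binomial likelihood contributes p^25(1−p)^15, so the posterior is Beta(8+25, 2+15) = Beta(33, 17).
For Beta(a, b) with a, b > 1 the mode is (a−1)/(a+b−2) = 32/48 ≈ 0.6667.

p̂_MAP = 0.6667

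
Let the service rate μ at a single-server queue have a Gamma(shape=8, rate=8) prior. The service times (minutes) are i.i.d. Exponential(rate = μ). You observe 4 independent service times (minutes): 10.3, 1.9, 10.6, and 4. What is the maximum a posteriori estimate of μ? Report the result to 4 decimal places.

The Exponential(rate=μ) likelihood is ∝ μ^n e^(−μΣtᵢ). Here n = 4 and Σtᵢ = 10.3 + 1.9 + 10.6 + 4 = 26.8.
Posterior ∝ μ^7e^(−8μ) · μ^4e^(−26.8μ) = μ^11e^(−34.8μ), i.e. Gamma(12, 34.8).
Mode = (a−1)/b = 11/34.8 ≈ 0.3161.

μ̂_MAP = 0.3161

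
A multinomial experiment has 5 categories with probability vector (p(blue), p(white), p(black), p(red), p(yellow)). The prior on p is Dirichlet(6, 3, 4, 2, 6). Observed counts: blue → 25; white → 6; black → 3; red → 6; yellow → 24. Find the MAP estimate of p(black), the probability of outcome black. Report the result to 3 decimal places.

MAP estimate of p(black) = 0.075

The posterior is Dirichlet(αᵢ + nᵢ) = Dirichlet(31, 9, 7, 8, 30).
For a Dirichlet(a₁,…,a_K) with all aᵢ > 1, the mode has j-th component (aⱼ − 1)/(Σaᵢ − K).
Here Σaᵢ = 85 and K = 5, so p(black) = (7 − 1)/(85 − 5) = 6/80 ≈ 0.075.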